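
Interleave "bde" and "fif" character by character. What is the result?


Interleaving "bde" and "fif":
  Position 0: 'b' from first, 'f' from second => "bf"
  Position 1: 'd' from first, 'i' from second => "di"
  Position 2: 'e' from first, 'f' from second => "ef"
Result: bfdief

bfdief


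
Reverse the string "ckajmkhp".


Input: ckajmkhp
Reading characters right to left:
  Position 7: 'p'
  Position 6: 'h'
  Position 5: 'k'
  Position 4: 'm'
  Position 3: 'j'
  Position 2: 'a'
  Position 1: 'k'
  Position 0: 'c'
Reversed: phkmjakc

phkmjakc


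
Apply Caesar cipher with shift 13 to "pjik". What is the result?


Caesar cipher: shift "pjik" by 13
  'p' (pos 15) + 13 = pos 2 = 'c'
  'j' (pos 9) + 13 = pos 22 = 'w'
  'i' (pos 8) + 13 = pos 21 = 'v'
  'k' (pos 10) + 13 = pos 23 = 'x'
Result: cwvx

cwvx


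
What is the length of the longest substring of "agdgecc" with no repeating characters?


Input: "agdgecc"
Sliding window (track last position of each char):
  Position 0 ('a'): window [0,0] length 1 -- new best
  Position 1 ('g'): window [0,1] length 2 -- new best
  Position 2 ('d'): window [0,2] length 3 -- new best
  Position 3 ('g'): repeat (last at 1), move window start to 2
  Position 3 ('g'): window [2,3] length 2
  Position 4 ('e'): window [2,4] length 3
  Position 5 ('c'): window [2,5] length 4 -- new best
  Position 6 ('c'): repeat (last at 5), move window start to 6
  Position 6 ('c'): window [6,6] length 1
Longest substring with no repeats: "dgec" with length 4

4


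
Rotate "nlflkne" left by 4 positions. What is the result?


Input: "nlflkne", rotate left by 4
First 4 characters: "nlfl"
Remaining characters: "kne"
Concatenate remaining + first: "kne" + "nlfl" = "knenlfl"

knenlfl


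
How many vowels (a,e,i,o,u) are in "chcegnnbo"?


Input: chcegnnbo
Checking each character:
  'c' at position 0: consonant
  'h' at position 1: consonant
  'c' at position 2: consonant
  'e' at position 3: vowel (running total: 1)
  'g' at position 4: consonant
  'n' at position 5: consonant
  'n' at position 6: consonant
  'b' at position 7: consonant
  'o' at position 8: vowel (running total: 2)
Total vowels: 2

2


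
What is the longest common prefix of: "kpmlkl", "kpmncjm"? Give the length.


Words: kpmlkl, kpmncjm
  Position 0: all 'k' => match
  Position 1: all 'p' => match
  Position 2: all 'm' => match
  Position 3: ('l', 'n') => mismatch, stop
LCP = "kpm" (length 3)

3


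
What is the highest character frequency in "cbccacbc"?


Input: cbccacbc
Character counts:
  'a': 1
  'b': 2
  'c': 5
Maximum frequency: 5

5


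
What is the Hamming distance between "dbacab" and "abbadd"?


Comparing "dbacab" and "abbadd" position by position:
  Position 0: 'd' vs 'a' => differ
  Position 1: 'b' vs 'b' => same
  Position 2: 'a' vs 'b' => differ
  Position 3: 'c' vs 'a' => differ
  Position 4: 'a' vs 'd' => differ
  Position 5: 'b' vs 'd' => differ
Total differences (Hamming distance): 5

5


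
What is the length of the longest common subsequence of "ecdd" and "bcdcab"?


LCS of "ecdd" and "bcdcab"
DP table:
           b    c    d    c    a    b
      0    0    0    0    0    0    0
  e   0    0    0    0    0    0    0
  c   0    0    1    1    1    1    1
  d   0    0    1    2    2    2    2
  d   0    0    1    2    2    2    2
LCS length = dp[4][6] = 2

2


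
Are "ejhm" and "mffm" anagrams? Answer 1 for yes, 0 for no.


Strings: "ejhm", "mffm"
Sorted first:  ehjm
Sorted second: ffmm
Differ at position 0: 'e' vs 'f' => not anagrams

0


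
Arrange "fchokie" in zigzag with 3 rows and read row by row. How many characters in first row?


Zigzag "fchokie" into 3 rows:
Placing characters:
  'f' => row 0
  'c' => row 1
  'h' => row 2
  'o' => row 1
  'k' => row 0
  'i' => row 1
  'e' => row 2
Rows:
  Row 0: "fk"
  Row 1: "coi"
  Row 2: "he"
First row length: 2

2


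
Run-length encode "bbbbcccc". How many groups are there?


Input: bbbbcccc
Scanning for consecutive runs:
  Group 1: 'b' x 4 (positions 0-3)
  Group 2: 'c' x 4 (positions 4-7)
Total groups: 2

2


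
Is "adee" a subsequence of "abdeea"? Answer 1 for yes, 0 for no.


Check if "adee" is a subsequence of "abdeea"
Greedy scan:
  Position 0 ('a'): matches sub[0] = 'a'
  Position 1 ('b'): no match needed
  Position 2 ('d'): matches sub[1] = 'd'
  Position 3 ('e'): matches sub[2] = 'e'
  Position 4 ('e'): matches sub[3] = 'e'
  Position 5 ('a'): no match needed
All 4 characters matched => is a subsequence

1


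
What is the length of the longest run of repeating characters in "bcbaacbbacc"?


Input: "bcbaacbbacc"
Scanning for longest run:
  Position 1 ('c'): new char, reset run to 1
  Position 2 ('b'): new char, reset run to 1
  Position 3 ('a'): new char, reset run to 1
  Position 4 ('a'): continues run of 'a', length=2
  Position 5 ('c'): new char, reset run to 1
  Position 6 ('b'): new char, reset run to 1
  Position 7 ('b'): continues run of 'b', length=2
  Position 8 ('a'): new char, reset run to 1
  Position 9 ('c'): new char, reset run to 1
  Position 10 ('c'): continues run of 'c', length=2
Longest run: 'a' with length 2

2


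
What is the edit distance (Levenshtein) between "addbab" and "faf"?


Computing edit distance: "addbab" -> "faf"
DP table:
           f    a    f
      0    1    2    3
  a   1    1    1    2
  d   2    2    2    2
  d   3    3    3    3
  b   4    4    4    4
  a   5    5    4    5
  b   6    6    5    5
Edit distance = dp[6][3] = 5

5


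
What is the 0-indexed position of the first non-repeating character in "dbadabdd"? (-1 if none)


Input: dbadabdd
Character frequencies:
  'a': 2
  'b': 2
  'd': 4
Scanning left to right for freq == 1:
  Position 0 ('d'): freq=4, skip
  Position 1 ('b'): freq=2, skip
  Position 2 ('a'): freq=2, skip
  Position 3 ('d'): freq=4, skip
  Position 4 ('a'): freq=2, skip
  Position 5 ('b'): freq=2, skip
  Position 6 ('d'): freq=4, skip
  Position 7 ('d'): freq=4, skip
  No unique character found => answer = -1

-1


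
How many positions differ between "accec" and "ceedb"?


Comparing "accec" and "ceedb" position by position:
  Position 0: 'a' vs 'c' => DIFFER
  Position 1: 'c' vs 'e' => DIFFER
  Position 2: 'c' vs 'e' => DIFFER
  Position 3: 'e' vs 'd' => DIFFER
  Position 4: 'c' vs 'b' => DIFFER
Positions that differ: 5

5


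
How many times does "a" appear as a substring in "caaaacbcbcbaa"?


Searching for "a" in "caaaacbcbcbaa"
Scanning each position:
  Position 0: "c" => no
  Position 1: "a" => MATCH
  Position 2: "a" => MATCH
  Position 3: "a" => MATCH
  Position 4: "a" => MATCH
  Position 5: "c" => no
  Position 6: "b" => no
  Position 7: "c" => no
  Position 8: "b" => no
  Position 9: "c" => no
  Position 10: "b" => no
  Position 11: "a" => MATCH
  Position 12: "a" => MATCH
Total occurrences: 6

6


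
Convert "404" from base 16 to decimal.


Input: "404" in base 16
Positional expansion:
  Digit '4' (value 4) x 16^2 = 1024
  Digit '0' (value 0) x 16^1 = 0
  Digit '4' (value 4) x 16^0 = 4
Sum = 1028

1028


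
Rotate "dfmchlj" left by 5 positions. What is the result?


Input: "dfmchlj", rotate left by 5
First 5 characters: "dfmch"
Remaining characters: "lj"
Concatenate remaining + first: "lj" + "dfmch" = "ljdfmch"

ljdfmch


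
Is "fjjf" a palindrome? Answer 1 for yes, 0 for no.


Input: fjjf
Reversed: fjjf
  Compare pos 0 ('f') with pos 3 ('f'): match
  Compare pos 1 ('j') with pos 2 ('j'): match
Result: palindrome

1


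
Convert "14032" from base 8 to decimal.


Input: "14032" in base 8
Positional expansion:
  Digit '1' (value 1) x 8^4 = 4096
  Digit '4' (value 4) x 8^3 = 2048
  Digit '0' (value 0) x 8^2 = 0
  Digit '3' (value 3) x 8^1 = 24
  Digit '2' (value 2) x 8^0 = 2
Sum = 6170

6170


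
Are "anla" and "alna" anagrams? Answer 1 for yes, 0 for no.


Strings: "anla", "alna"
Sorted first:  aaln
Sorted second: aaln
Sorted forms match => anagrams

1


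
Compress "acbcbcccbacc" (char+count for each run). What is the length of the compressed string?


Input: acbcbcccbacc
Runs:
  'a' x 1 => "a1"
  'c' x 1 => "c1"
  'b' x 1 => "b1"
  'c' x 1 => "c1"
  'b' x 1 => "b1"
  'c' x 3 => "c3"
  'b' x 1 => "b1"
  'a' x 1 => "a1"
  'c' x 2 => "c2"
Compressed: "a1c1b1c1b1c3b1a1c2"
Compressed length: 18

18


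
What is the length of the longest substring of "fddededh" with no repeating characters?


Input: "fddededh"
Sliding window (track last position of each char):
  Position 0 ('f'): window [0,0] length 1 -- new best
  Position 1 ('d'): window [0,1] length 2 -- new best
  Position 2 ('d'): repeat (last at 1), move window start to 2
  Position 2 ('d'): window [2,2] length 1
  Position 3 ('e'): window [2,3] length 2
  Position 4 ('d'): repeat (last at 2), move window start to 3
  Position 4 ('d'): window [3,4] length 2
  Position 5 ('e'): repeat (last at 3), move window start to 4
  Position 5 ('e'): window [4,5] length 2
  Position 6 ('d'): repeat (last at 4), move window start to 5
  Position 6 ('d'): window [5,6] length 2
  Position 7 ('h'): window [5,7] length 3 -- new best
Longest substring with no repeats: "edh" with length 3

3


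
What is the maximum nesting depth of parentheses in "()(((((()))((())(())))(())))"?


Input: "()(((((()))((())(())))(())))"
Tracking depth:
  Position 0 '(': depth becomes 1
  Position 1 ')': depth becomes 0
  Position 2 '(': depth becomes 1
  Position 3 '(': depth becomes 2
  Position 4 '(': depth becomes 3
  Position 5 '(': depth becomes 4
  Position 6 '(': depth becomes 5
  Position 7 '(': depth becomes 6
  Position 8 ')': depth becomes 5
  Position 9 ')': depth becomes 4
  Position 10 ')': depth becomes 3
  Position 11 '(': depth becomes 4
  Position 12 '(': depth becomes 5
  Position 13 '(': depth becomes 6
  Position 14 ')': depth becomes 5
  Position 15 ')': depth becomes 4
  Position 16 '(': depth becomes 5
  Position 17 '(': depth becomes 6
  Position 18 ')': depth becomes 5
  Position 19 ')': depth becomes 4
  Position 20 ')': depth becomes 3
  Position 21 ')': depth becomes 2
  Position 22 '(': depth becomes 3
  Position 23 '(': depth becomes 4
  Position 24 ')': depth becomes 3
  Position 25 ')': depth becomes 2
  Position 26 ')': depth becomes 1
  Position 27 ')': depth becomes 0
Maximum depth reached: 6

6


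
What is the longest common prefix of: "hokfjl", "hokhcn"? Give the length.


Words: hokfjl, hokhcn
  Position 0: all 'h' => match
  Position 1: all 'o' => match
  Position 2: all 'k' => match
  Position 3: ('f', 'h') => mismatch, stop
LCP = "hok" (length 3)

3


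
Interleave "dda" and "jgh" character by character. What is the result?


Interleaving "dda" and "jgh":
  Position 0: 'd' from first, 'j' from second => "dj"
  Position 1: 'd' from first, 'g' from second => "dg"
  Position 2: 'a' from first, 'h' from second => "ah"
Result: djdgah

djdgah


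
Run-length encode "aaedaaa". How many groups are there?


Input: aaedaaa
Scanning for consecutive runs:
  Group 1: 'a' x 2 (positions 0-1)
  Group 2: 'e' x 1 (positions 2-2)
  Group 3: 'd' x 1 (positions 3-3)
  Group 4: 'a' x 3 (positions 4-6)
Total groups: 4

4


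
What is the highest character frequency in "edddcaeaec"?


Input: edddcaeaec
Character counts:
  'a': 2
  'c': 2
  'd': 3
  'e': 3
Maximum frequency: 3

3


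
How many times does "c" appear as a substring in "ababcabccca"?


Searching for "c" in "ababcabccca"
Scanning each position:
  Position 0: "a" => no
  Position 1: "b" => no
  Position 2: "a" => no
  Position 3: "b" => no
  Position 4: "c" => MATCH
  Position 5: "a" => no
  Position 6: "b" => no
  Position 7: "c" => MATCH
  Position 8: "c" => MATCH
  Position 9: "c" => MATCH
  Position 10: "a" => no
Total occurrences: 4

4


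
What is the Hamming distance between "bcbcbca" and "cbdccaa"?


Comparing "bcbcbca" and "cbdccaa" position by position:
  Position 0: 'b' vs 'c' => differ
  Position 1: 'c' vs 'b' => differ
  Position 2: 'b' vs 'd' => differ
  Position 3: 'c' vs 'c' => same
  Position 4: 'b' vs 'c' => differ
  Position 5: 'c' vs 'a' => differ
  Position 6: 'a' vs 'a' => same
Total differences (Hamming distance): 5

5


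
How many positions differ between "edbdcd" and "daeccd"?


Comparing "edbdcd" and "daeccd" position by position:
  Position 0: 'e' vs 'd' => DIFFER
  Position 1: 'd' vs 'a' => DIFFER
  Position 2: 'b' vs 'e' => DIFFER
  Position 3: 'd' vs 'c' => DIFFER
  Position 4: 'c' vs 'c' => same
  Position 5: 'd' vs 'd' => same
Positions that differ: 4

4


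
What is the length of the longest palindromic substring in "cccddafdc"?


Input: "cccddafdc"
Checking substrings for palindromes:
  [0:3] "ccc" (len 3) => palindrome
  [0:2] "cc" (len 2) => palindrome
  [1:3] "cc" (len 2) => palindrome
  [3:5] "dd" (len 2) => palindrome
Longest palindromic substring: "ccc" with length 3

3


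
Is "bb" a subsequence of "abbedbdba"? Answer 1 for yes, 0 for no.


Check if "bb" is a subsequence of "abbedbdba"
Greedy scan:
  Position 0 ('a'): no match needed
  Position 1 ('b'): matches sub[0] = 'b'
  Position 2 ('b'): matches sub[1] = 'b'
  Position 3 ('e'): no match needed
  Position 4 ('d'): no match needed
  Position 5 ('b'): no match needed
  Position 6 ('d'): no match needed
  Position 7 ('b'): no match needed
  Position 8 ('a'): no match needed
All 2 characters matched => is a subsequence

1


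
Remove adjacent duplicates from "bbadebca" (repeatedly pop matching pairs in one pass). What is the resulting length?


Input: bbadebca
Stack-based adjacent duplicate removal:
  Read 'b': push. Stack: b
  Read 'b': matches stack top 'b' => pop. Stack: (empty)
  Read 'a': push. Stack: a
  Read 'd': push. Stack: ad
  Read 'e': push. Stack: ade
  Read 'b': push. Stack: adeb
  Read 'c': push. Stack: adebc
  Read 'a': push. Stack: adebca
Final stack: "adebca" (length 6)

6


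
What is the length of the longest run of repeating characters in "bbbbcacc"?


Input: "bbbbcacc"
Scanning for longest run:
  Position 1 ('b'): continues run of 'b', length=2
  Position 2 ('b'): continues run of 'b', length=3
  Position 3 ('b'): continues run of 'b', length=4
  Position 4 ('c'): new char, reset run to 1
  Position 5 ('a'): new char, reset run to 1
  Position 6 ('c'): new char, reset run to 1
  Position 7 ('c'): continues run of 'c', length=2
Longest run: 'b' with length 4

4


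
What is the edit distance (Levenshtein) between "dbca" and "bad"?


Computing edit distance: "dbca" -> "bad"
DP table:
           b    a    d
      0    1    2    3
  d   1    1    2    2
  b   2    1    2    3
  c   3    2    2    3
  a   4    3    2    3
Edit distance = dp[4][3] = 3

3


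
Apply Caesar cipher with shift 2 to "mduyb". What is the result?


Caesar cipher: shift "mduyb" by 2
  'm' (pos 12) + 2 = pos 14 = 'o'
  'd' (pos 3) + 2 = pos 5 = 'f'
  'u' (pos 20) + 2 = pos 22 = 'w'
  'y' (pos 24) + 2 = pos 0 = 'a'
  'b' (pos 1) + 2 = pos 3 = 'd'
Result: ofwad

ofwad


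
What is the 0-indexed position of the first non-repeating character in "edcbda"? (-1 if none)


Input: edcbda
Character frequencies:
  'a': 1
  'b': 1
  'c': 1
  'd': 2
  'e': 1
Scanning left to right for freq == 1:
  Position 0 ('e'): unique! => answer = 0

0


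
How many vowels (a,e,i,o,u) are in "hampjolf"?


Input: hampjolf
Checking each character:
  'h' at position 0: consonant
  'a' at position 1: vowel (running total: 1)
  'm' at position 2: consonant
  'p' at position 3: consonant
  'j' at position 4: consonant
  'o' at position 5: vowel (running total: 2)
  'l' at position 6: consonant
  'f' at position 7: consonant
Total vowels: 2

2


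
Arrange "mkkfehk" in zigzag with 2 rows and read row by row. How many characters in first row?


Zigzag "mkkfehk" into 2 rows:
Placing characters:
  'm' => row 0
  'k' => row 1
  'k' => row 0
  'f' => row 1
  'e' => row 0
  'h' => row 1
  'k' => row 0
Rows:
  Row 0: "mkek"
  Row 1: "kfh"
First row length: 4

4


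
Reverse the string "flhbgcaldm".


Input: flhbgcaldm
Reading characters right to left:
  Position 9: 'm'
  Position 8: 'd'
  Position 7: 'l'
  Position 6: 'a'
  Position 5: 'c'
  Position 4: 'g'
  Position 3: 'b'
  Position 2: 'h'
  Position 1: 'l'
  Position 0: 'f'
Reversed: mdlacgbhlf

mdlacgbhlf


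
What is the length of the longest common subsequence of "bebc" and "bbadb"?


LCS of "bebc" and "bbadb"
DP table:
           b    b    a    d    b
      0    0    0    0    0    0
  b   0    1    1    1    1    1
  e   0    1    1    1    1    1
  b   0    1    2    2    2    2
  c   0    1    2    2    2    2
LCS length = dp[4][5] = 2

2


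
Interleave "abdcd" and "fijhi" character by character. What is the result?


Interleaving "abdcd" and "fijhi":
  Position 0: 'a' from first, 'f' from second => "af"
  Position 1: 'b' from first, 'i' from second => "bi"
  Position 2: 'd' from first, 'j' from second => "dj"
  Position 3: 'c' from first, 'h' from second => "ch"
  Position 4: 'd' from first, 'i' from second => "di"
Result: afbidjchdi

afbidjchdi


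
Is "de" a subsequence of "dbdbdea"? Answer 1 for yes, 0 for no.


Check if "de" is a subsequence of "dbdbdea"
Greedy scan:
  Position 0 ('d'): matches sub[0] = 'd'
  Position 1 ('b'): no match needed
  Position 2 ('d'): no match needed
  Position 3 ('b'): no match needed
  Position 4 ('d'): no match needed
  Position 5 ('e'): matches sub[1] = 'e'
  Position 6 ('a'): no match needed
All 2 characters matched => is a subsequence

1


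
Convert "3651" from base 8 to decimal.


Input: "3651" in base 8
Positional expansion:
  Digit '3' (value 3) x 8^3 = 1536
  Digit '6' (value 6) x 8^2 = 384
  Digit '5' (value 5) x 8^1 = 40
  Digit '1' (value 1) x 8^0 = 1
Sum = 1961

1961


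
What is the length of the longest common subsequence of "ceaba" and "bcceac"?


LCS of "ceaba" and "bcceac"
DP table:
           b    c    c    e    a    c
      0    0    0    0    0    0    0
  c   0    0    1    1    1    1    1
  e   0    0    1    1    2    2    2
  a   0    0    1    1    2    3    3
  b   0    1    1    1    2    3    3
  a   0    1    1    1    2    3    3
LCS length = dp[5][6] = 3

3


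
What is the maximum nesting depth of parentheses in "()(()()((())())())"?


Input: "()(()()((())())())"
Tracking depth:
  Position 0 '(': depth becomes 1
  Position 1 ')': depth becomes 0
  Position 2 '(': depth becomes 1
  Position 3 '(': depth becomes 2
  Position 4 ')': depth becomes 1
  Position 5 '(': depth becomes 2
  Position 6 ')': depth becomes 1
  Position 7 '(': depth becomes 2
  Position 8 '(': depth becomes 3
  Position 9 '(': depth becomes 4
  Position 10 ')': depth becomes 3
  Position 11 ')': depth becomes 2
  Position 12 '(': depth becomes 3
  Position 13 ')': depth becomes 2
  Position 14 ')': depth becomes 1
  Position 15 '(': depth becomes 2
  Position 16 ')': depth becomes 1
  Position 17 ')': depth becomes 0
Maximum depth reached: 4

4


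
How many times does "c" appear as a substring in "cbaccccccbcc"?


Searching for "c" in "cbaccccccbcc"
Scanning each position:
  Position 0: "c" => MATCH
  Position 1: "b" => no
  Position 2: "a" => no
  Position 3: "c" => MATCH
  Position 4: "c" => MATCH
  Position 5: "c" => MATCH
  Position 6: "c" => MATCH
  Position 7: "c" => MATCH
  Position 8: "c" => MATCH
  Position 9: "b" => no
  Position 10: "c" => MATCH
  Position 11: "c" => MATCH
Total occurrences: 9

9


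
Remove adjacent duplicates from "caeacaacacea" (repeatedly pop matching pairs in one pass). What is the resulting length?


Input: caeacaacacea
Stack-based adjacent duplicate removal:
  Read 'c': push. Stack: c
  Read 'a': push. Stack: ca
  Read 'e': push. Stack: cae
  Read 'a': push. Stack: caea
  Read 'c': push. Stack: caeac
  Read 'a': push. Stack: caeaca
  Read 'a': matches stack top 'a' => pop. Stack: caeac
  Read 'c': matches stack top 'c' => pop. Stack: caea
  Read 'a': matches stack top 'a' => pop. Stack: cae
  Read 'c': push. Stack: caec
  Read 'e': push. Stack: caece
  Read 'a': push. Stack: caecea
Final stack: "caecea" (length 6)

6


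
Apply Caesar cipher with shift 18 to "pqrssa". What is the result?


Caesar cipher: shift "pqrssa" by 18
  'p' (pos 15) + 18 = pos 7 = 'h'
  'q' (pos 16) + 18 = pos 8 = 'i'
  'r' (pos 17) + 18 = pos 9 = 'j'
  's' (pos 18) + 18 = pos 10 = 'k'
  's' (pos 18) + 18 = pos 10 = 'k'
  'a' (pos 0) + 18 = pos 18 = 's'
Result: hijkks

hijkks


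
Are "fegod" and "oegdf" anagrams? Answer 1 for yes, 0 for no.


Strings: "fegod", "oegdf"
Sorted first:  defgo
Sorted second: defgo
Sorted forms match => anagrams

1


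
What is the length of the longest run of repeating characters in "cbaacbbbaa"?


Input: "cbaacbbbaa"
Scanning for longest run:
  Position 1 ('b'): new char, reset run to 1
  Position 2 ('a'): new char, reset run to 1
  Position 3 ('a'): continues run of 'a', length=2
  Position 4 ('c'): new char, reset run to 1
  Position 5 ('b'): new char, reset run to 1
  Position 6 ('b'): continues run of 'b', length=2
  Position 7 ('b'): continues run of 'b', length=3
  Position 8 ('a'): new char, reset run to 1
  Position 9 ('a'): continues run of 'a', length=2
Longest run: 'b' with length 3

3


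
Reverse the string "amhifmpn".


Input: amhifmpn
Reading characters right to left:
  Position 7: 'n'
  Position 6: 'p'
  Position 5: 'm'
  Position 4: 'f'
  Position 3: 'i'
  Position 2: 'h'
  Position 1: 'm'
  Position 0: 'a'
Reversed: npmfihma

npmfihma


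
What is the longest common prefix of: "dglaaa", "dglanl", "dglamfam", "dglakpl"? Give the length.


Words: dglaaa, dglanl, dglamfam, dglakpl
  Position 0: all 'd' => match
  Position 1: all 'g' => match
  Position 2: all 'l' => match
  Position 3: all 'a' => match
  Position 4: ('a', 'n', 'm', 'k') => mismatch, stop
LCP = "dgla" (length 4)

4


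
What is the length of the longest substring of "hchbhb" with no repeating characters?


Input: "hchbhb"
Sliding window (track last position of each char):
  Position 0 ('h'): window [0,0] length 1 -- new best
  Position 1 ('c'): window [0,1] length 2 -- new best
  Position 2 ('h'): repeat (last at 0), move window start to 1
  Position 2 ('h'): window [1,2] length 2
  Position 3 ('b'): window [1,3] length 3 -- new best
  Position 4 ('h'): repeat (last at 2), move window start to 3
  Position 4 ('h'): window [3,4] length 2
  Position 5 ('b'): repeat (last at 3), move window start to 4
  Position 5 ('b'): window [4,5] length 2
Longest substring with no repeats: "chb" with length 3

3


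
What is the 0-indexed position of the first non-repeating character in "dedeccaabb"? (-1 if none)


Input: dedeccaabb
Character frequencies:
  'a': 2
  'b': 2
  'c': 2
  'd': 2
  'e': 2
Scanning left to right for freq == 1:
  Position 0 ('d'): freq=2, skip
  Position 1 ('e'): freq=2, skip
  Position 2 ('d'): freq=2, skip
  Position 3 ('e'): freq=2, skip
  Position 4 ('c'): freq=2, skip
  Position 5 ('c'): freq=2, skip
  Position 6 ('a'): freq=2, skip
  Position 7 ('a'): freq=2, skip
  Position 8 ('b'): freq=2, skip
  Position 9 ('b'): freq=2, skip
  No unique character found => answer = -1

-1


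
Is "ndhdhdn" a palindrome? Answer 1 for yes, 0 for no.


Input: ndhdhdn
Reversed: ndhdhdn
  Compare pos 0 ('n') with pos 6 ('n'): match
  Compare pos 1 ('d') with pos 5 ('d'): match
  Compare pos 2 ('h') with pos 4 ('h'): match
Result: palindrome

1


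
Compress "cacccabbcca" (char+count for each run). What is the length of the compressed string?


Input: cacccabbcca
Runs:
  'c' x 1 => "c1"
  'a' x 1 => "a1"
  'c' x 3 => "c3"
  'a' x 1 => "a1"
  'b' x 2 => "b2"
  'c' x 2 => "c2"
  'a' x 1 => "a1"
Compressed: "c1a1c3a1b2c2a1"
Compressed length: 14

14


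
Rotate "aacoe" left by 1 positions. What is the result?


Input: "aacoe", rotate left by 1
First 1 characters: "a"
Remaining characters: "acoe"
Concatenate remaining + first: "acoe" + "a" = "acoea"

acoea


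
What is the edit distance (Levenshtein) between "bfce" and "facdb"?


Computing edit distance: "bfce" -> "facdb"
DP table:
           f    a    c    d    b
      0    1    2    3    4    5
  b   1    1    2    3    4    4
  f   2    1    2    3    4    5
  c   3    2    2    2    3    4
  e   4    3    3    3    3    4
Edit distance = dp[4][5] = 4

4


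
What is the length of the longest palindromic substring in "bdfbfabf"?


Input: "bdfbfabf"
Checking substrings for palindromes:
  [2:5] "fbf" (len 3) => palindrome
Longest palindromic substring: "fbf" with length 3

3


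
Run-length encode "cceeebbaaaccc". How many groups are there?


Input: cceeebbaaaccc
Scanning for consecutive runs:
  Group 1: 'c' x 2 (positions 0-1)
  Group 2: 'e' x 3 (positions 2-4)
  Group 3: 'b' x 2 (positions 5-6)
  Group 4: 'a' x 3 (positions 7-9)
  Group 5: 'c' x 3 (positions 10-12)
Total groups: 5

5


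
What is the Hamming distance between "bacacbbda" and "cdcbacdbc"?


Comparing "bacacbbda" and "cdcbacdbc" position by position:
  Position 0: 'b' vs 'c' => differ
  Position 1: 'a' vs 'd' => differ
  Position 2: 'c' vs 'c' => same
  Position 3: 'a' vs 'b' => differ
  Position 4: 'c' vs 'a' => differ
  Position 5: 'b' vs 'c' => differ
  Position 6: 'b' vs 'd' => differ
  Position 7: 'd' vs 'b' => differ
  Position 8: 'a' vs 'c' => differ
Total differences (Hamming distance): 8

8


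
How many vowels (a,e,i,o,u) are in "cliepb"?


Input: cliepb
Checking each character:
  'c' at position 0: consonant
  'l' at position 1: consonant
  'i' at position 2: vowel (running total: 1)
  'e' at position 3: vowel (running total: 2)
  'p' at position 4: consonant
  'b' at position 5: consonant
Total vowels: 2

2


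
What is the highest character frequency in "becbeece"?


Input: becbeece
Character counts:
  'b': 2
  'c': 2
  'e': 4
Maximum frequency: 4

4


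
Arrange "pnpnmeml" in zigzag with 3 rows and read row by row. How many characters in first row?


Zigzag "pnpnmeml" into 3 rows:
Placing characters:
  'p' => row 0
  'n' => row 1
  'p' => row 2
  'n' => row 1
  'm' => row 0
  'e' => row 1
  'm' => row 2
  'l' => row 1
Rows:
  Row 0: "pm"
  Row 1: "nnel"
  Row 2: "pm"
First row length: 2

2


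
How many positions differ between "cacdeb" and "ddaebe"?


Comparing "cacdeb" and "ddaebe" position by position:
  Position 0: 'c' vs 'd' => DIFFER
  Position 1: 'a' vs 'd' => DIFFER
  Position 2: 'c' vs 'a' => DIFFER
  Position 3: 'd' vs 'e' => DIFFER
  Position 4: 'e' vs 'b' => DIFFER
  Position 5: 'b' vs 'e' => DIFFER
Positions that differ: 6

6


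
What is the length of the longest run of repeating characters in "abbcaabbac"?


Input: "abbcaabbac"
Scanning for longest run:
  Position 1 ('b'): new char, reset run to 1
  Position 2 ('b'): continues run of 'b', length=2
  Position 3 ('c'): new char, reset run to 1
  Position 4 ('a'): new char, reset run to 1
  Position 5 ('a'): continues run of 'a', length=2
  Position 6 ('b'): new char, reset run to 1
  Position 7 ('b'): continues run of 'b', length=2
  Position 8 ('a'): new char, reset run to 1
  Position 9 ('c'): new char, reset run to 1
Longest run: 'b' with length 2

2


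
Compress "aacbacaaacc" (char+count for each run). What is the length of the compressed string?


Input: aacbacaaacc
Runs:
  'a' x 2 => "a2"
  'c' x 1 => "c1"
  'b' x 1 => "b1"
  'a' x 1 => "a1"
  'c' x 1 => "c1"
  'a' x 3 => "a3"
  'c' x 2 => "c2"
Compressed: "a2c1b1a1c1a3c2"
Compressed length: 14

14


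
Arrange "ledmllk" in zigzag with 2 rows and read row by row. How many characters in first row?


Zigzag "ledmllk" into 2 rows:
Placing characters:
  'l' => row 0
  'e' => row 1
  'd' => row 0
  'm' => row 1
  'l' => row 0
  'l' => row 1
  'k' => row 0
Rows:
  Row 0: "ldlk"
  Row 1: "eml"
First row length: 4

4


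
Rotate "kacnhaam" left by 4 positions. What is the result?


Input: "kacnhaam", rotate left by 4
First 4 characters: "kacn"
Remaining characters: "haam"
Concatenate remaining + first: "haam" + "kacn" = "haamkacn"

haamkacn


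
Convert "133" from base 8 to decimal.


Input: "133" in base 8
Positional expansion:
  Digit '1' (value 1) x 8^2 = 64
  Digit '3' (value 3) x 8^1 = 24
  Digit '3' (value 3) x 8^0 = 3
Sum = 91

91


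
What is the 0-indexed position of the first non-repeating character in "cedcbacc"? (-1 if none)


Input: cedcbacc
Character frequencies:
  'a': 1
  'b': 1
  'c': 4
  'd': 1
  'e': 1
Scanning left to right for freq == 1:
  Position 0 ('c'): freq=4, skip
  Position 1 ('e'): unique! => answer = 1

1


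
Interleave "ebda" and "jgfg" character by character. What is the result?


Interleaving "ebda" and "jgfg":
  Position 0: 'e' from first, 'j' from second => "ej"
  Position 1: 'b' from first, 'g' from second => "bg"
  Position 2: 'd' from first, 'f' from second => "df"
  Position 3: 'a' from first, 'g' from second => "ag"
Result: ejbgdfag

ejbgdfag


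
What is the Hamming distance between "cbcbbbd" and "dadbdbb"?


Comparing "cbcbbbd" and "dadbdbb" position by position:
  Position 0: 'c' vs 'd' => differ
  Position 1: 'b' vs 'a' => differ
  Position 2: 'c' vs 'd' => differ
  Position 3: 'b' vs 'b' => same
  Position 4: 'b' vs 'd' => differ
  Position 5: 'b' vs 'b' => same
  Position 6: 'd' vs 'b' => differ
Total differences (Hamming distance): 5

5


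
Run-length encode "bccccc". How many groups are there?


Input: bccccc
Scanning for consecutive runs:
  Group 1: 'b' x 1 (positions 0-0)
  Group 2: 'c' x 5 (positions 1-5)
Total groups: 2

2


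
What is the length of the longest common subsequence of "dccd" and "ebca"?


LCS of "dccd" and "ebca"
DP table:
           e    b    c    a
      0    0    0    0    0
  d   0    0    0    0    0
  c   0    0    0    1    1
  c   0    0    0    1    1
  d   0    0    0    1    1
LCS length = dp[4][4] = 1

1


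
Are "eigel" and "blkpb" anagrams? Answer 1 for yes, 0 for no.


Strings: "eigel", "blkpb"
Sorted first:  eegil
Sorted second: bbklp
Differ at position 0: 'e' vs 'b' => not anagrams

0


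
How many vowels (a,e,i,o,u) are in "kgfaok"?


Input: kgfaok
Checking each character:
  'k' at position 0: consonant
  'g' at position 1: consonant
  'f' at position 2: consonant
  'a' at position 3: vowel (running total: 1)
  'o' at position 4: vowel (running total: 2)
  'k' at position 5: consonant
Total vowels: 2

2


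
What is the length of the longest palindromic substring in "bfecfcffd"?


Input: "bfecfcffd"
Checking substrings for palindromes:
  [3:6] "cfc" (len 3) => palindrome
  [4:7] "fcf" (len 3) => palindrome
  [6:8] "ff" (len 2) => palindrome
Longest palindromic substring: "cfc" with length 3

3


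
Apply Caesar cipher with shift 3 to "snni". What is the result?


Caesar cipher: shift "snni" by 3
  's' (pos 18) + 3 = pos 21 = 'v'
  'n' (pos 13) + 3 = pos 16 = 'q'
  'n' (pos 13) + 3 = pos 16 = 'q'
  'i' (pos 8) + 3 = pos 11 = 'l'
Result: vqql

vqql


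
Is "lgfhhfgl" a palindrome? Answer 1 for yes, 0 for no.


Input: lgfhhfgl
Reversed: lgfhhfgl
  Compare pos 0 ('l') with pos 7 ('l'): match
  Compare pos 1 ('g') with pos 6 ('g'): match
  Compare pos 2 ('f') with pos 5 ('f'): match
  Compare pos 3 ('h') with pos 4 ('h'): match
Result: palindrome

1


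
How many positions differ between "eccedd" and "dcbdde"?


Comparing "eccedd" and "dcbdde" position by position:
  Position 0: 'e' vs 'd' => DIFFER
  Position 1: 'c' vs 'c' => same
  Position 2: 'c' vs 'b' => DIFFER
  Position 3: 'e' vs 'd' => DIFFER
  Position 4: 'd' vs 'd' => same
  Position 5: 'd' vs 'e' => DIFFER
Positions that differ: 4

4


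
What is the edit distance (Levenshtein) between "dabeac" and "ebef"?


Computing edit distance: "dabeac" -> "ebef"
DP table:
           e    b    e    f
      0    1    2    3    4
  d   1    1    2    3    4
  a   2    2    2    3    4
  b   3    3    2    3    4
  e   4    3    3    2    3
  a   5    4    4    3    3
  c   6    5    5    4    4
Edit distance = dp[6][4] = 4

4


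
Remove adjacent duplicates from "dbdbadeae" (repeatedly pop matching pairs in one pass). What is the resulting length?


Input: dbdbadeae
Stack-based adjacent duplicate removal:
  Read 'd': push. Stack: d
  Read 'b': push. Stack: db
  Read 'd': push. Stack: dbd
  Read 'b': push. Stack: dbdb
  Read 'a': push. Stack: dbdba
  Read 'd': push. Stack: dbdbad
  Read 'e': push. Stack: dbdbade
  Read 'a': push. Stack: dbdbadea
  Read 'e': push. Stack: dbdbadeae
Final stack: "dbdbadeae" (length 9)

9


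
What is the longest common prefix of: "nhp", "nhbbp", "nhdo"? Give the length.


Words: nhp, nhbbp, nhdo
  Position 0: all 'n' => match
  Position 1: all 'h' => match
  Position 2: ('p', 'b', 'd') => mismatch, stop
LCP = "nh" (length 2)

2


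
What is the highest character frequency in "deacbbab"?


Input: deacbbab
Character counts:
  'a': 2
  'b': 3
  'c': 1
  'd': 1
  'e': 1
Maximum frequency: 3

3


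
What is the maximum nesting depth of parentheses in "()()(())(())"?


Input: "()()(())(())"
Tracking depth:
  Position 0 '(': depth becomes 1
  Position 1 ')': depth becomes 0
  Position 2 '(': depth becomes 1
  Position 3 ')': depth becomes 0
  Position 4 '(': depth becomes 1
  Position 5 '(': depth becomes 2
  Position 6 ')': depth becomes 1
  Position 7 ')': depth becomes 0
  Position 8 '(': depth becomes 1
  Position 9 '(': depth becomes 2
  Position 10 ')': depth becomes 1
  Position 11 ')': depth becomes 0
Maximum depth reached: 2

2


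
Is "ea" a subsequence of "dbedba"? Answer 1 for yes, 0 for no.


Check if "ea" is a subsequence of "dbedba"
Greedy scan:
  Position 0 ('d'): no match needed
  Position 1 ('b'): no match needed
  Position 2 ('e'): matches sub[0] = 'e'
  Position 3 ('d'): no match needed
  Position 4 ('b'): no match needed
  Position 5 ('a'): matches sub[1] = 'a'
All 2 characters matched => is a subsequence

1


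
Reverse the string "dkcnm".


Input: dkcnm
Reading characters right to left:
  Position 4: 'm'
  Position 3: 'n'
  Position 2: 'c'
  Position 1: 'k'
  Position 0: 'd'
Reversed: mnckd

mnckd


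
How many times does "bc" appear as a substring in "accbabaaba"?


Searching for "bc" in "accbabaaba"
Scanning each position:
  Position 0: "ac" => no
  Position 1: "cc" => no
  Position 2: "cb" => no
  Position 3: "ba" => no
  Position 4: "ab" => no
  Position 5: "ba" => no
  Position 6: "aa" => no
  Position 7: "ab" => no
  Position 8: "ba" => no
Total occurrences: 0

0


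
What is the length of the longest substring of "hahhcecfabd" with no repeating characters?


Input: "hahhcecfabd"
Sliding window (track last position of each char):
  Position 0 ('h'): window [0,0] length 1 -- new best
  Position 1 ('a'): window [0,1] length 2 -- new best
  Position 2 ('h'): repeat (last at 0), move window start to 1
  Position 2 ('h'): window [1,2] length 2
  Position 3 ('h'): repeat (last at 2), move window start to 3
  Position 3 ('h'): window [3,3] length 1
  Position 4 ('c'): window [3,4] length 2
  Position 5 ('e'): window [3,5] length 3 -- new best
  Position 6 ('c'): repeat (last at 4), move window start to 5
  Position 6 ('c'): window [5,6] length 2
  Position 7 ('f'): window [5,7] length 3
  Position 8 ('a'): window [5,8] length 4 -- new best
  Position 9 ('b'): window [5,9] length 5 -- new best
  Position 10 ('d'): window [5,10] length 6 -- new best
Longest substring with no repeats: "ecfabd" with length 6

6


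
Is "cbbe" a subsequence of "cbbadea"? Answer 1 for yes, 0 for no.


Check if "cbbe" is a subsequence of "cbbadea"
Greedy scan:
  Position 0 ('c'): matches sub[0] = 'c'
  Position 1 ('b'): matches sub[1] = 'b'
  Position 2 ('b'): matches sub[2] = 'b'
  Position 3 ('a'): no match needed
  Position 4 ('d'): no match needed
  Position 5 ('e'): matches sub[3] = 'e'
  Position 6 ('a'): no match needed
All 4 characters matched => is a subsequence

1


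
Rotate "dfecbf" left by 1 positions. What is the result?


Input: "dfecbf", rotate left by 1
First 1 characters: "d"
Remaining characters: "fecbf"
Concatenate remaining + first: "fecbf" + "d" = "fecbfd"

fecbfd


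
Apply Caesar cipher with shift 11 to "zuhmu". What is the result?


Caesar cipher: shift "zuhmu" by 11
  'z' (pos 25) + 11 = pos 10 = 'k'
  'u' (pos 20) + 11 = pos 5 = 'f'
  'h' (pos 7) + 11 = pos 18 = 's'
  'm' (pos 12) + 11 = pos 23 = 'x'
  'u' (pos 20) + 11 = pos 5 = 'f'
Result: kfsxf

kfsxf


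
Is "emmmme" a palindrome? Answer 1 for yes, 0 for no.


Input: emmmme
Reversed: emmmme
  Compare pos 0 ('e') with pos 5 ('e'): match
  Compare pos 1 ('m') with pos 4 ('m'): match
  Compare pos 2 ('m') with pos 3 ('m'): match
Result: palindrome

1


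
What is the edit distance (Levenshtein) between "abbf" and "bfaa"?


Computing edit distance: "abbf" -> "bfaa"
DP table:
           b    f    a    a
      0    1    2    3    4
  a   1    1    2    2    3
  b   2    1    2    3    3
  b   3    2    2    3    4
  f   4    3    2    3    4
Edit distance = dp[4][4] = 4

4


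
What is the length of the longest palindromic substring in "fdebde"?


Input: "fdebde"
Checking substrings for palindromes:
  No multi-char palindromic substrings found
Longest palindromic substring: "f" with length 1

1


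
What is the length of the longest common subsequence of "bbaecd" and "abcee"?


LCS of "bbaecd" and "abcee"
DP table:
           a    b    c    e    e
      0    0    0    0    0    0
  b   0    0    1    1    1    1
  b   0    0    1    1    1    1
  a   0    1    1    1    1    1
  e   0    1    1    1    2    2
  c   0    1    1    2    2    2
  d   0    1    1    2    2    2
LCS length = dp[6][5] = 2

2


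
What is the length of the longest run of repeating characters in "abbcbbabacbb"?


Input: "abbcbbabacbb"
Scanning for longest run:
  Position 1 ('b'): new char, reset run to 1
  Position 2 ('b'): continues run of 'b', length=2
  Position 3 ('c'): new char, reset run to 1
  Position 4 ('b'): new char, reset run to 1
  Position 5 ('b'): continues run of 'b', length=2
  Position 6 ('a'): new char, reset run to 1
  Position 7 ('b'): new char, reset run to 1
  Position 8 ('a'): new char, reset run to 1
  Position 9 ('c'): new char, reset run to 1
  Position 10 ('b'): new char, reset run to 1
  Position 11 ('b'): continues run of 'b', length=2
Longest run: 'b' with length 2

2


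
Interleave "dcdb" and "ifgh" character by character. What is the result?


Interleaving "dcdb" and "ifgh":
  Position 0: 'd' from first, 'i' from second => "di"
  Position 1: 'c' from first, 'f' from second => "cf"
  Position 2: 'd' from first, 'g' from second => "dg"
  Position 3: 'b' from first, 'h' from second => "bh"
Result: dicfdgbh

dicfdgbh


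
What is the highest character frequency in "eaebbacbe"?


Input: eaebbacbe
Character counts:
  'a': 2
  'b': 3
  'c': 1
  'e': 3
Maximum frequency: 3

3


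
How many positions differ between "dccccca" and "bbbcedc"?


Comparing "dccccca" and "bbbcedc" position by position:
  Position 0: 'd' vs 'b' => DIFFER
  Position 1: 'c' vs 'b' => DIFFER
  Position 2: 'c' vs 'b' => DIFFER
  Position 3: 'c' vs 'c' => same
  Position 4: 'c' vs 'e' => DIFFER
  Position 5: 'c' vs 'd' => DIFFER
  Position 6: 'a' vs 'c' => DIFFER
Positions that differ: 6

6


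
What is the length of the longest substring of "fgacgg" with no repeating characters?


Input: "fgacgg"
Sliding window (track last position of each char):
  Position 0 ('f'): window [0,0] length 1 -- new best
  Position 1 ('g'): window [0,1] length 2 -- new best
  Position 2 ('a'): window [0,2] length 3 -- new best
  Position 3 ('c'): window [0,3] length 4 -- new best
  Position 4 ('g'): repeat (last at 1), move window start to 2
  Position 4 ('g'): window [2,4] length 3
  Position 5 ('g'): repeat (last at 4), move window start to 5
  Position 5 ('g'): window [5,5] length 1
Longest substring with no repeats: "fgac" with length 4

4


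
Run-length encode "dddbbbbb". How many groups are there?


Input: dddbbbbb
Scanning for consecutive runs:
  Group 1: 'd' x 3 (positions 0-2)
  Group 2: 'b' x 5 (positions 3-7)
Total groups: 2

2


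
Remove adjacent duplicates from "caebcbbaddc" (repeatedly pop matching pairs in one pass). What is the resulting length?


Input: caebcbbaddc
Stack-based adjacent duplicate removal:
  Read 'c': push. Stack: c
  Read 'a': push. Stack: ca
  Read 'e': push. Stack: cae
  Read 'b': push. Stack: caeb
  Read 'c': push. Stack: caebc
  Read 'b': push. Stack: caebcb
  Read 'b': matches stack top 'b' => pop. Stack: caebc
  Read 'a': push. Stack: caebca
  Read 'd': push. Stack: caebcad
  Read 'd': matches stack top 'd' => pop. Stack: caebca
  Read 'c': push. Stack: caebcac
Final stack: "caebcac" (length 7)

7
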